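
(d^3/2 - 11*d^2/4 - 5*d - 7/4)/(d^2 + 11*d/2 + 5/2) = (d^2 - 6*d - 7)/(2*(d + 5))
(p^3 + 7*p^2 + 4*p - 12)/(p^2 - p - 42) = (p^2 + p - 2)/(p - 7)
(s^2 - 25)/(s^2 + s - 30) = (s + 5)/(s + 6)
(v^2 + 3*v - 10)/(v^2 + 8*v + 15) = (v - 2)/(v + 3)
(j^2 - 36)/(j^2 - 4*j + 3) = (j^2 - 36)/(j^2 - 4*j + 3)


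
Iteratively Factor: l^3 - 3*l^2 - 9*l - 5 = (l - 5)*(l^2 + 2*l + 1) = (l - 5)*(l + 1)*(l + 1)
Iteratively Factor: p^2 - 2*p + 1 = (p - 1)*(p - 1)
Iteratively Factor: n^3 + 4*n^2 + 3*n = (n)*(n^2 + 4*n + 3) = n*(n + 1)*(n + 3)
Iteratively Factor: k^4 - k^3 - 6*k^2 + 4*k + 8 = (k - 2)*(k^3 + k^2 - 4*k - 4) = (k - 2)*(k + 1)*(k^2 - 4) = (k - 2)^2*(k + 1)*(k + 2)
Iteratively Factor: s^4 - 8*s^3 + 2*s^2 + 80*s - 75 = (s - 1)*(s^3 - 7*s^2 - 5*s + 75) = (s - 1)*(s + 3)*(s^2 - 10*s + 25) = (s - 5)*(s - 1)*(s + 3)*(s - 5)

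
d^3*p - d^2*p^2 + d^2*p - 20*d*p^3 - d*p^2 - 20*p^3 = (d - 5*p)*(d + 4*p)*(d*p + p)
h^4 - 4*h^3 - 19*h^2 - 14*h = h*(h - 7)*(h + 1)*(h + 2)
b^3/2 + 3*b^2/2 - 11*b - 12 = (b/2 + 1/2)*(b - 4)*(b + 6)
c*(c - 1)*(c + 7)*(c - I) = c^4 + 6*c^3 - I*c^3 - 7*c^2 - 6*I*c^2 + 7*I*c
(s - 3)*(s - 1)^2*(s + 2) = s^4 - 3*s^3 - 3*s^2 + 11*s - 6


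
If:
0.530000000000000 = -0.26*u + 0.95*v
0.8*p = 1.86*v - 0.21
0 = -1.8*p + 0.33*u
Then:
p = -0.42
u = -2.28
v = -0.07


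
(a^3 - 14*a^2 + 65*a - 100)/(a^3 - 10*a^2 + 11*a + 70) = (a^2 - 9*a + 20)/(a^2 - 5*a - 14)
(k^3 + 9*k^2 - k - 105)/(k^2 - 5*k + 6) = (k^2 + 12*k + 35)/(k - 2)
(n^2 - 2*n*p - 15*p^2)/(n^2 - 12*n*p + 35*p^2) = (-n - 3*p)/(-n + 7*p)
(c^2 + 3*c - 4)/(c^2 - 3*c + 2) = (c + 4)/(c - 2)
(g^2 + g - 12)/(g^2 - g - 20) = (g - 3)/(g - 5)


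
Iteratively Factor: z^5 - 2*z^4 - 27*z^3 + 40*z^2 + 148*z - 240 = (z + 3)*(z^4 - 5*z^3 - 12*z^2 + 76*z - 80) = (z + 3)*(z + 4)*(z^3 - 9*z^2 + 24*z - 20) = (z - 2)*(z + 3)*(z + 4)*(z^2 - 7*z + 10) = (z - 2)^2*(z + 3)*(z + 4)*(z - 5)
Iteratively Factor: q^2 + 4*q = (q + 4)*(q)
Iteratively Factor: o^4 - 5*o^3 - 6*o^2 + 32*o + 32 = (o - 4)*(o^3 - o^2 - 10*o - 8) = (o - 4)^2*(o^2 + 3*o + 2) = (o - 4)^2*(o + 1)*(o + 2)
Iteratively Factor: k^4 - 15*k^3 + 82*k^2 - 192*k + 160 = (k - 4)*(k^3 - 11*k^2 + 38*k - 40) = (k - 5)*(k - 4)*(k^2 - 6*k + 8) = (k - 5)*(k - 4)*(k - 2)*(k - 4)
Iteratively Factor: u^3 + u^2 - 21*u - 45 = (u - 5)*(u^2 + 6*u + 9) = (u - 5)*(u + 3)*(u + 3)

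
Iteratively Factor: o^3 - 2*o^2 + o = (o)*(o^2 - 2*o + 1) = o*(o - 1)*(o - 1)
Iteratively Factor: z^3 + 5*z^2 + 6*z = (z + 3)*(z^2 + 2*z) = z*(z + 3)*(z + 2)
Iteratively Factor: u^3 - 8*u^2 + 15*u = (u - 3)*(u^2 - 5*u) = (u - 5)*(u - 3)*(u)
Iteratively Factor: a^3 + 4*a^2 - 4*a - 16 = (a - 2)*(a^2 + 6*a + 8) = (a - 2)*(a + 4)*(a + 2)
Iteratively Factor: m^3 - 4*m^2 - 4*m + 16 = (m - 2)*(m^2 - 2*m - 8) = (m - 4)*(m - 2)*(m + 2)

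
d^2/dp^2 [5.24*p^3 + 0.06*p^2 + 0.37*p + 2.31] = 31.44*p + 0.12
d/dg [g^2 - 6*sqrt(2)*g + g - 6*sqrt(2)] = 2*g - 6*sqrt(2) + 1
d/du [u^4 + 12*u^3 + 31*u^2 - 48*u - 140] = 4*u^3 + 36*u^2 + 62*u - 48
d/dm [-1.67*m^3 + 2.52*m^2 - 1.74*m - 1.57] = -5.01*m^2 + 5.04*m - 1.74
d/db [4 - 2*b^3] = -6*b^2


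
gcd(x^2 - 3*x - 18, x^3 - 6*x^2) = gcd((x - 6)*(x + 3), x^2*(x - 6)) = x - 6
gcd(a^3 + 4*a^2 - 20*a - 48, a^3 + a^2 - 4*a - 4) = a + 2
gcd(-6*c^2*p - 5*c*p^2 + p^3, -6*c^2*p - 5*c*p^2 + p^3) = -6*c^2*p - 5*c*p^2 + p^3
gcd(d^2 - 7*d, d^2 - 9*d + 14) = d - 7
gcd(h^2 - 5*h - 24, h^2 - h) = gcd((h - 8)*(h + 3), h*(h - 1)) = 1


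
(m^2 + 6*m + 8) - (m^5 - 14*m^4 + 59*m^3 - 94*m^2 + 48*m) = -m^5 + 14*m^4 - 59*m^3 + 95*m^2 - 42*m + 8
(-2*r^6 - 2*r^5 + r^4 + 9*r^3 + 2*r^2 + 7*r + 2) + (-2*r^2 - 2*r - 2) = -2*r^6 - 2*r^5 + r^4 + 9*r^3 + 5*r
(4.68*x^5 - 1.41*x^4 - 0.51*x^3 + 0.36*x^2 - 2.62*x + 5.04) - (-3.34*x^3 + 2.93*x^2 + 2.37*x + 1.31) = 4.68*x^5 - 1.41*x^4 + 2.83*x^3 - 2.57*x^2 - 4.99*x + 3.73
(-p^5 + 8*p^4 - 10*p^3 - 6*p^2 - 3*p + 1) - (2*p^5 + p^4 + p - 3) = -3*p^5 + 7*p^4 - 10*p^3 - 6*p^2 - 4*p + 4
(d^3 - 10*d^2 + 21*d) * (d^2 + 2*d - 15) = d^5 - 8*d^4 - 14*d^3 + 192*d^2 - 315*d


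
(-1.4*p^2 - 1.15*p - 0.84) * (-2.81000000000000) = 3.934*p^2 + 3.2315*p + 2.3604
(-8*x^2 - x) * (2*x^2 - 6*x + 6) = -16*x^4 + 46*x^3 - 42*x^2 - 6*x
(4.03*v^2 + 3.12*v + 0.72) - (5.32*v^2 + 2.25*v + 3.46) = -1.29*v^2 + 0.87*v - 2.74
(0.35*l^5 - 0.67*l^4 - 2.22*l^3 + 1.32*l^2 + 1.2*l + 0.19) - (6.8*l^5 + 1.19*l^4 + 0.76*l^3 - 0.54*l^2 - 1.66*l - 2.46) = -6.45*l^5 - 1.86*l^4 - 2.98*l^3 + 1.86*l^2 + 2.86*l + 2.65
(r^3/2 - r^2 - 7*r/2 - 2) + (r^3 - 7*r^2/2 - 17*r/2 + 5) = 3*r^3/2 - 9*r^2/2 - 12*r + 3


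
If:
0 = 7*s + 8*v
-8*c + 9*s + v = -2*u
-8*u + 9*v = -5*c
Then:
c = -197*v/189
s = -8*v/7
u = 179*v/378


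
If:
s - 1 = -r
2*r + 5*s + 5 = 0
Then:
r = 10/3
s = -7/3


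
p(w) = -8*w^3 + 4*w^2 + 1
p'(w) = -24*w^2 + 8*w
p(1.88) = -38.02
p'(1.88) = -69.79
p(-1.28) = 24.33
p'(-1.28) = -49.56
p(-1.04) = 14.33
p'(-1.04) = -34.28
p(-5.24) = 1261.85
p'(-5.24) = -700.90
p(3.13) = -205.13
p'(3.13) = -210.09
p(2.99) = -177.09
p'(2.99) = -190.64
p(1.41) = -13.47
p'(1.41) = -36.43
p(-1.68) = 50.22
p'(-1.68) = -81.18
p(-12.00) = 14401.00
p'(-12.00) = -3552.00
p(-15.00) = 27901.00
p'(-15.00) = -5520.00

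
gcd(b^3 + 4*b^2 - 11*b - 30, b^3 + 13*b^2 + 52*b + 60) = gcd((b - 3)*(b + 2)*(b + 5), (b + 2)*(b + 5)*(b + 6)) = b^2 + 7*b + 10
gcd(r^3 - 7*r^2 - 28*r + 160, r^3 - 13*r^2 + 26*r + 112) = r - 8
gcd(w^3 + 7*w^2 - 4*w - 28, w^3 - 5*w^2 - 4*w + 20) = w^2 - 4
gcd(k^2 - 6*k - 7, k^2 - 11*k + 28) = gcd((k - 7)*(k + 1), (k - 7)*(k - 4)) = k - 7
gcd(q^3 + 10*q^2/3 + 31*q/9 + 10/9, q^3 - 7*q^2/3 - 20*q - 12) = q + 2/3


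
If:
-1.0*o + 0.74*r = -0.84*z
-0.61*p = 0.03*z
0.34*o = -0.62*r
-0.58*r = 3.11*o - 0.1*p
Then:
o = 0.00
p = 0.00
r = 0.00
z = 0.00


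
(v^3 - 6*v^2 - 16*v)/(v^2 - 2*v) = (v^2 - 6*v - 16)/(v - 2)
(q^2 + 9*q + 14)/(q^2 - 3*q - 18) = (q^2 + 9*q + 14)/(q^2 - 3*q - 18)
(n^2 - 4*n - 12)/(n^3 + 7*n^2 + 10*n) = (n - 6)/(n*(n + 5))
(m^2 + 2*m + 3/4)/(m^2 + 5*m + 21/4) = (2*m + 1)/(2*m + 7)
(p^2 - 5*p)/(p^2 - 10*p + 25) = p/(p - 5)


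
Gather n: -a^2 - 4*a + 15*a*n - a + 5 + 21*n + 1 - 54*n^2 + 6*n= -a^2 - 5*a - 54*n^2 + n*(15*a + 27) + 6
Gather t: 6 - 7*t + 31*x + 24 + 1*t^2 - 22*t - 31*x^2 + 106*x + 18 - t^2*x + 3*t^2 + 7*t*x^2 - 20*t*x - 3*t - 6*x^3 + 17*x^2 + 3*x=t^2*(4 - x) + t*(7*x^2 - 20*x - 32) - 6*x^3 - 14*x^2 + 140*x + 48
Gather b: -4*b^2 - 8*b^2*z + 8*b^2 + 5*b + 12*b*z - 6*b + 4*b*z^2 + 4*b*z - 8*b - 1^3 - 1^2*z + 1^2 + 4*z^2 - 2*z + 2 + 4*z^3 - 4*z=b^2*(4 - 8*z) + b*(4*z^2 + 16*z - 9) + 4*z^3 + 4*z^2 - 7*z + 2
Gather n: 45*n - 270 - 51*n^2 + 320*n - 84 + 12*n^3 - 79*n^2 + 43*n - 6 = 12*n^3 - 130*n^2 + 408*n - 360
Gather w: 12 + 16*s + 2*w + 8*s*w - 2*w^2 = 16*s - 2*w^2 + w*(8*s + 2) + 12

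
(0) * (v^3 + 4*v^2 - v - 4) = 0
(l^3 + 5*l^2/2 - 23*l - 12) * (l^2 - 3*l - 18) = l^5 - l^4/2 - 97*l^3/2 + 12*l^2 + 450*l + 216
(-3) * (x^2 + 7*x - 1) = -3*x^2 - 21*x + 3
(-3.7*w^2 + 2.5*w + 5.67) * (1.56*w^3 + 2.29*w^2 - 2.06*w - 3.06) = -5.772*w^5 - 4.573*w^4 + 22.1922*w^3 + 19.1563*w^2 - 19.3302*w - 17.3502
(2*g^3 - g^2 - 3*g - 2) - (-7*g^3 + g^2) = 9*g^3 - 2*g^2 - 3*g - 2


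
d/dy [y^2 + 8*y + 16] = 2*y + 8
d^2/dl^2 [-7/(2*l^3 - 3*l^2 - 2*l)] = 14*(3*l*(2*l - 1)*(-2*l^2 + 3*l + 2) + 4*(-3*l^2 + 3*l + 1)^2)/(l^3*(-2*l^2 + 3*l + 2)^3)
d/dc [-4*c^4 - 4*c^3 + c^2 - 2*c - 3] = -16*c^3 - 12*c^2 + 2*c - 2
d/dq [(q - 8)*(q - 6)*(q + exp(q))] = (q - 8)*(q - 6)*(exp(q) + 1) + (q - 8)*(q + exp(q)) + (q - 6)*(q + exp(q))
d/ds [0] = 0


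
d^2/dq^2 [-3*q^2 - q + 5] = -6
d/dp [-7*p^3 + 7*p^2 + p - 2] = -21*p^2 + 14*p + 1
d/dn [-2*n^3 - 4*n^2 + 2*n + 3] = -6*n^2 - 8*n + 2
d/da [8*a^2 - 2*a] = 16*a - 2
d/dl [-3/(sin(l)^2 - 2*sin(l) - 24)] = 6*(sin(l) - 1)*cos(l)/((sin(l) - 6)^2*(sin(l) + 4)^2)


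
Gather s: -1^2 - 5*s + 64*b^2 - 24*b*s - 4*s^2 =64*b^2 - 4*s^2 + s*(-24*b - 5) - 1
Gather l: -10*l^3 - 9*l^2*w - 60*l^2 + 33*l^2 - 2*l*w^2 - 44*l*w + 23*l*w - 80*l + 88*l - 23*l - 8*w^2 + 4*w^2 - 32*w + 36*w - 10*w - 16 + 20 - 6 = -10*l^3 + l^2*(-9*w - 27) + l*(-2*w^2 - 21*w - 15) - 4*w^2 - 6*w - 2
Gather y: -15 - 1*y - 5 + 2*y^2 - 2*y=2*y^2 - 3*y - 20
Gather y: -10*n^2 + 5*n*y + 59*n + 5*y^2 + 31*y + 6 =-10*n^2 + 59*n + 5*y^2 + y*(5*n + 31) + 6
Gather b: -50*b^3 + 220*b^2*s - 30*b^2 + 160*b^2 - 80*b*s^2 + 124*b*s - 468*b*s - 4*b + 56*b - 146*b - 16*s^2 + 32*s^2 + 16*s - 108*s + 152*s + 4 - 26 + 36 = -50*b^3 + b^2*(220*s + 130) + b*(-80*s^2 - 344*s - 94) + 16*s^2 + 60*s + 14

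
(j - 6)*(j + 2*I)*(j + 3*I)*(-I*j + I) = -I*j^4 + 5*j^3 + 7*I*j^3 - 35*j^2 + 30*j - 42*I*j + 36*I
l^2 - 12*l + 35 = (l - 7)*(l - 5)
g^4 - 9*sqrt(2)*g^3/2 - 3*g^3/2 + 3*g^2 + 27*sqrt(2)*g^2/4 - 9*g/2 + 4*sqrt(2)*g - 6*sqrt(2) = (g - 3/2)*(g - 4*sqrt(2))*(g - sqrt(2))*(g + sqrt(2)/2)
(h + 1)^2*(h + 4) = h^3 + 6*h^2 + 9*h + 4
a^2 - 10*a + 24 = (a - 6)*(a - 4)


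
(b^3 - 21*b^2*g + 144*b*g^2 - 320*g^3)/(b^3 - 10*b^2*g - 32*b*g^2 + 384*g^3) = (b - 5*g)/(b + 6*g)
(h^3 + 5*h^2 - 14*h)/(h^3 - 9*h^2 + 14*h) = (h + 7)/(h - 7)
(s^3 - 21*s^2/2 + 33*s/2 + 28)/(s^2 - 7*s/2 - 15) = (-2*s^3 + 21*s^2 - 33*s - 56)/(-2*s^2 + 7*s + 30)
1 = 1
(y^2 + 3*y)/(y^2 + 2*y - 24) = y*(y + 3)/(y^2 + 2*y - 24)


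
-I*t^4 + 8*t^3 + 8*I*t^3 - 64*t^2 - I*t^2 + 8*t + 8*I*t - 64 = (t - 8)*(t - I)*(t + 8*I)*(-I*t + 1)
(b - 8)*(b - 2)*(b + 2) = b^3 - 8*b^2 - 4*b + 32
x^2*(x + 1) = x^3 + x^2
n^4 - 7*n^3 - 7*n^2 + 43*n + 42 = (n - 7)*(n - 3)*(n + 1)*(n + 2)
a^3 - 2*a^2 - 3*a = a*(a - 3)*(a + 1)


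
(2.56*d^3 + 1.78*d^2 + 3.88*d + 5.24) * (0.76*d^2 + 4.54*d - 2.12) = 1.9456*d^5 + 12.9752*d^4 + 5.6028*d^3 + 17.824*d^2 + 15.564*d - 11.1088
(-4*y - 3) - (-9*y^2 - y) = 9*y^2 - 3*y - 3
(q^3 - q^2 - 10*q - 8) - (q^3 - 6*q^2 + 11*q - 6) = 5*q^2 - 21*q - 2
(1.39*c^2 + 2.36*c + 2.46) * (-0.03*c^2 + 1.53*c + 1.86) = -0.0417*c^4 + 2.0559*c^3 + 6.1224*c^2 + 8.1534*c + 4.5756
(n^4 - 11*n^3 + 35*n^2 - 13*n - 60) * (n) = n^5 - 11*n^4 + 35*n^3 - 13*n^2 - 60*n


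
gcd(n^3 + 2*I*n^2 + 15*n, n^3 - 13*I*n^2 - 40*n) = n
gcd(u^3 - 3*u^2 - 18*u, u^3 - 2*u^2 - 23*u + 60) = 1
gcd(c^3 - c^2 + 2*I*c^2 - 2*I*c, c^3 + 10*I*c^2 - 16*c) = c^2 + 2*I*c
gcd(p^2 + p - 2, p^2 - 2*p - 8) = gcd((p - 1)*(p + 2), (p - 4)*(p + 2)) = p + 2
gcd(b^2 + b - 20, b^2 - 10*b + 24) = b - 4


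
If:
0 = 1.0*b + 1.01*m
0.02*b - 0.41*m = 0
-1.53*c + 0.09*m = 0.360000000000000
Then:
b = 0.00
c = -0.24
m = 0.00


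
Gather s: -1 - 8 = -9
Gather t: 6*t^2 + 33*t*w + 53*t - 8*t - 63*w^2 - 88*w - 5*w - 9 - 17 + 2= 6*t^2 + t*(33*w + 45) - 63*w^2 - 93*w - 24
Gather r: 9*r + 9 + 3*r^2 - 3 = 3*r^2 + 9*r + 6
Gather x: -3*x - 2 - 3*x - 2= -6*x - 4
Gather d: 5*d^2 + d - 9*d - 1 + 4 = 5*d^2 - 8*d + 3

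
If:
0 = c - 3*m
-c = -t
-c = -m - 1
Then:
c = 3/2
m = 1/2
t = 3/2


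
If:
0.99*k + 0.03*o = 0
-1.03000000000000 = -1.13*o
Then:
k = -0.03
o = 0.91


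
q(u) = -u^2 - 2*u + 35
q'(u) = -2*u - 2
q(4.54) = 5.31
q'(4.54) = -11.08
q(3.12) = 19.03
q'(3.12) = -8.24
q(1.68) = 28.82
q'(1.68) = -5.36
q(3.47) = 16.02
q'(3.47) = -8.94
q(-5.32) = 17.34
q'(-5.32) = 8.64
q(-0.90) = 35.99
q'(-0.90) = -0.20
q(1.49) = 29.80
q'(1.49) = -4.98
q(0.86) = 32.54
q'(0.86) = -3.72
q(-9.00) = -28.00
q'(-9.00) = 16.00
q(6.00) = -13.00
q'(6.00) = -14.00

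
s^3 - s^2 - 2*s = s*(s - 2)*(s + 1)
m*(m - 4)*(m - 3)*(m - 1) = m^4 - 8*m^3 + 19*m^2 - 12*m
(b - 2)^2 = b^2 - 4*b + 4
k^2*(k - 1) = k^3 - k^2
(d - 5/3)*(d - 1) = d^2 - 8*d/3 + 5/3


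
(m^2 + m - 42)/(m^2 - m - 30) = (m + 7)/(m + 5)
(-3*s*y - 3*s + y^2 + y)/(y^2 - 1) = (-3*s + y)/(y - 1)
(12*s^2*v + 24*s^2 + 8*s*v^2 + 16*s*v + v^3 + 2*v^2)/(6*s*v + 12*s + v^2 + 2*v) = 2*s + v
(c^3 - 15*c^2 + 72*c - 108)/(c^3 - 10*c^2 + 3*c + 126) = (c^2 - 9*c + 18)/(c^2 - 4*c - 21)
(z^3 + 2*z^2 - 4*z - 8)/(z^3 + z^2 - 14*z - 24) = (z^2 - 4)/(z^2 - z - 12)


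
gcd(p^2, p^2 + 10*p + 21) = 1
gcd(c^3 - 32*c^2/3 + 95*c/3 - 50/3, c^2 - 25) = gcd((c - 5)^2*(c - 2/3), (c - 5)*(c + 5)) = c - 5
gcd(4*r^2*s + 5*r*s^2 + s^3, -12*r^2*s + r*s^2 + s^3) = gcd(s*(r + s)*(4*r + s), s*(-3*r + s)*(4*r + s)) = 4*r*s + s^2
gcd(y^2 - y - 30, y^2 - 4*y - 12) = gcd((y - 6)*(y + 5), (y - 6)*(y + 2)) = y - 6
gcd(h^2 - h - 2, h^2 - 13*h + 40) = 1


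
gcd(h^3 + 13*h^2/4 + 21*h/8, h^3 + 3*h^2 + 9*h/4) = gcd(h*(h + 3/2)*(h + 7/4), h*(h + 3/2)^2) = h^2 + 3*h/2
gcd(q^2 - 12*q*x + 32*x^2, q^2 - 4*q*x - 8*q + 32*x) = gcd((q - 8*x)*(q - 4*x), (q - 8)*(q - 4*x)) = -q + 4*x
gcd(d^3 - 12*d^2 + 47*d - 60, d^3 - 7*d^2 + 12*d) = d^2 - 7*d + 12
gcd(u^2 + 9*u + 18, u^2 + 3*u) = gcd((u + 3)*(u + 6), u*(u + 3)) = u + 3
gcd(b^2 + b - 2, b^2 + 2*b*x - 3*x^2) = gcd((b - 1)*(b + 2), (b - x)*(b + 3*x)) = 1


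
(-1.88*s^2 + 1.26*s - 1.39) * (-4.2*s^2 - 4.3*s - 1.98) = 7.896*s^4 + 2.792*s^3 + 4.1424*s^2 + 3.4822*s + 2.7522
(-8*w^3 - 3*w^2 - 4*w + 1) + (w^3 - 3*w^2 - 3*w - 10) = -7*w^3 - 6*w^2 - 7*w - 9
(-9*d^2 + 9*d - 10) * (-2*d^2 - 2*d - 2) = 18*d^4 + 20*d^2 + 2*d + 20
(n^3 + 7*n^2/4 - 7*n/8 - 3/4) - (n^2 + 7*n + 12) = n^3 + 3*n^2/4 - 63*n/8 - 51/4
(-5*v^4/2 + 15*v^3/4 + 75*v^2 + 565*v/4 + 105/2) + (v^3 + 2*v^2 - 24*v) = -5*v^4/2 + 19*v^3/4 + 77*v^2 + 469*v/4 + 105/2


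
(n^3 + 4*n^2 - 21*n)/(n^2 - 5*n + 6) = n*(n + 7)/(n - 2)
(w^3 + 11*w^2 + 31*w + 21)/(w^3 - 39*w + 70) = (w^2 + 4*w + 3)/(w^2 - 7*w + 10)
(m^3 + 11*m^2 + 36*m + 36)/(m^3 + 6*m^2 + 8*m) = (m^2 + 9*m + 18)/(m*(m + 4))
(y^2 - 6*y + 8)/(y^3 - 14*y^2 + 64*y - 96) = (y - 2)/(y^2 - 10*y + 24)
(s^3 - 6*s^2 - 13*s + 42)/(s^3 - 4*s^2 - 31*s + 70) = (s + 3)/(s + 5)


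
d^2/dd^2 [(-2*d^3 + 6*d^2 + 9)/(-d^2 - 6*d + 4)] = 2*(116*d^3 - 243*d^2 - 66*d - 456)/(d^6 + 18*d^5 + 96*d^4 + 72*d^3 - 384*d^2 + 288*d - 64)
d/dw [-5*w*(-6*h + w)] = 30*h - 10*w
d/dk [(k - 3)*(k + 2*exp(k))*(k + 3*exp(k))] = 5*k^2*exp(k) + 3*k^2 + 12*k*exp(2*k) - 5*k*exp(k) - 6*k - 30*exp(2*k) - 15*exp(k)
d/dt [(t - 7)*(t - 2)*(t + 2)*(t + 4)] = 4*t^3 - 9*t^2 - 64*t + 12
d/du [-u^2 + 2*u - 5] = 2 - 2*u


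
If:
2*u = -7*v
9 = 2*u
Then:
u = 9/2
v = -9/7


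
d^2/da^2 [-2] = 0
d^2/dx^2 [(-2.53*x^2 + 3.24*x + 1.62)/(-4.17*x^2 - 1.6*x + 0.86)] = (-146.440392*x^3 - 114.581592*x^2 - 134.567568*x - 25.087792)/(72.511713*x^6 + 83.46672*x^5 - 12.837762*x^4 - 30.33152*x^3 + 2.647596*x^2 + 3.55008*x - 0.636056)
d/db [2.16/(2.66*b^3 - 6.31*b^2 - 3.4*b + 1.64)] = (-17.2368*b^2 + 27.2592*b + 7.344)/(2.66*b^3 - 6.31*b^2 - 3.4*b + 1.64)^2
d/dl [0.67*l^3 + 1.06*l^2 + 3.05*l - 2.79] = 2.01*l^2 + 2.12*l + 3.05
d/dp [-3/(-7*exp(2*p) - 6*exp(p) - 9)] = (-42*exp(p) - 18)*exp(p)/(7*exp(2*p) + 6*exp(p) + 9)^2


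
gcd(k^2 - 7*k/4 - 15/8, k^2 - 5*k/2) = k - 5/2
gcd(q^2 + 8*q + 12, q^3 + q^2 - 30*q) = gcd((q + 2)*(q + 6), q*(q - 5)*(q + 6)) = q + 6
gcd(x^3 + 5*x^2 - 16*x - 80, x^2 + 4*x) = x + 4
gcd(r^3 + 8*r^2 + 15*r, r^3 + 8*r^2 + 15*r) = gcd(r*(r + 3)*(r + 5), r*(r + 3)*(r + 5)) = r^3 + 8*r^2 + 15*r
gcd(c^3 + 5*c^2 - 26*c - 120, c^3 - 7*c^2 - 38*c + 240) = c^2 + c - 30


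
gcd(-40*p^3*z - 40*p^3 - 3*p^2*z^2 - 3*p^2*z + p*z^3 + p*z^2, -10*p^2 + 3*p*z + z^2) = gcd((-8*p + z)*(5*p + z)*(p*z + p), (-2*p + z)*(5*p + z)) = 5*p + z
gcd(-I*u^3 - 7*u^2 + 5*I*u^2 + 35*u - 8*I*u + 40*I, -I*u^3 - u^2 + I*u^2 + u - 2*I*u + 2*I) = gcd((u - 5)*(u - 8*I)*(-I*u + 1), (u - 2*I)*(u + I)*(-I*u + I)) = u + I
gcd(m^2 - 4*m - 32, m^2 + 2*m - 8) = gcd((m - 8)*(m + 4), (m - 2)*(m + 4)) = m + 4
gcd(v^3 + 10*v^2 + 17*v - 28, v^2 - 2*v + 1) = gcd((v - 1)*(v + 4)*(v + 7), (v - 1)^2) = v - 1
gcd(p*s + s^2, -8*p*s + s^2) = s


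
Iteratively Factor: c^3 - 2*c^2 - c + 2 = (c - 2)*(c^2 - 1) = (c - 2)*(c + 1)*(c - 1)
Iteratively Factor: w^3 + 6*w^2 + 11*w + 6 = (w + 2)*(w^2 + 4*w + 3) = (w + 1)*(w + 2)*(w + 3)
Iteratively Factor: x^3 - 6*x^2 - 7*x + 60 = (x - 4)*(x^2 - 2*x - 15) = (x - 4)*(x + 3)*(x - 5)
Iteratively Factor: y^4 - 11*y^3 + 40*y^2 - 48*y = (y - 4)*(y^3 - 7*y^2 + 12*y) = (y - 4)*(y - 3)*(y^2 - 4*y) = y*(y - 4)*(y - 3)*(y - 4)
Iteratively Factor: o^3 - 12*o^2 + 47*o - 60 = (o - 5)*(o^2 - 7*o + 12) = (o - 5)*(o - 4)*(o - 3)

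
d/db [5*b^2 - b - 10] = 10*b - 1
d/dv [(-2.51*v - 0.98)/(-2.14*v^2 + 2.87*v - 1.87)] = (-5.3714*v^2 - 4.1944*v + 7.5063)/(4.5796*v^4 - 12.2836*v^3 + 16.2405*v^2 - 10.7338*v + 3.4969)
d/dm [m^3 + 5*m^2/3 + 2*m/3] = 3*m^2 + 10*m/3 + 2/3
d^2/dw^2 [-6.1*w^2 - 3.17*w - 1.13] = -12.2000000000000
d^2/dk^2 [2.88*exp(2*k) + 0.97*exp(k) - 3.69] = (11.52*exp(k) + 0.97)*exp(k)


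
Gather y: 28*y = 28*y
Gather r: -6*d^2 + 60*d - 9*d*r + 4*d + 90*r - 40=-6*d^2 + 64*d + r*(90 - 9*d) - 40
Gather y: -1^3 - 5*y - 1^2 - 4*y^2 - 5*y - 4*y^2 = -8*y^2 - 10*y - 2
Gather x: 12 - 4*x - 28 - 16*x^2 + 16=-16*x^2 - 4*x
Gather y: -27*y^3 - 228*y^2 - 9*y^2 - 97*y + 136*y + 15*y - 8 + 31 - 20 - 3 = -27*y^3 - 237*y^2 + 54*y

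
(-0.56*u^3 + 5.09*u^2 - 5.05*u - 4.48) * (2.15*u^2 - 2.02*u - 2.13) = -1.204*u^5 + 12.0747*u^4 - 19.9465*u^3 - 10.2727*u^2 + 19.8061*u + 9.5424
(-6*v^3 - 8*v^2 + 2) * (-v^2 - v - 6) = 6*v^5 + 14*v^4 + 44*v^3 + 46*v^2 - 2*v - 12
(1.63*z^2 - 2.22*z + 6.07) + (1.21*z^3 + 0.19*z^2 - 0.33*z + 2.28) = 1.21*z^3 + 1.82*z^2 - 2.55*z + 8.35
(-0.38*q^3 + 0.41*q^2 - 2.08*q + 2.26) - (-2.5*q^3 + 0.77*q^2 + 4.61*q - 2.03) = 2.12*q^3 - 0.36*q^2 - 6.69*q + 4.29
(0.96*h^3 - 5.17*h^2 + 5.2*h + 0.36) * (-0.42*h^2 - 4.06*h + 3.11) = -0.4032*h^5 - 1.7262*h^4 + 21.7918*h^3 - 37.3419*h^2 + 14.7104*h + 1.1196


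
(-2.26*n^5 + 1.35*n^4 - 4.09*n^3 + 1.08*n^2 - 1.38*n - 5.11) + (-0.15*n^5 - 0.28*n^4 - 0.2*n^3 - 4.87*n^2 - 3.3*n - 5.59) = -2.41*n^5 + 1.07*n^4 - 4.29*n^3 - 3.79*n^2 - 4.68*n - 10.7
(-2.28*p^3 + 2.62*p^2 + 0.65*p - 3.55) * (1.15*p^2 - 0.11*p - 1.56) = -2.622*p^5 + 3.2638*p^4 + 4.0161*p^3 - 8.2412*p^2 - 0.6235*p + 5.538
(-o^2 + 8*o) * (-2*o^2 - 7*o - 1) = 2*o^4 - 9*o^3 - 55*o^2 - 8*o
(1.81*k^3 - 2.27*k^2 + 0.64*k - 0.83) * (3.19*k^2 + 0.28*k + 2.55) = 5.7739*k^5 - 6.7345*k^4 + 6.0215*k^3 - 8.257*k^2 + 1.3996*k - 2.1165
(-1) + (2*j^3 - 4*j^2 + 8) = 2*j^3 - 4*j^2 + 7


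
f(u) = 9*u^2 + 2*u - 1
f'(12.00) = 218.00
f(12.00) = 1319.00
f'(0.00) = 2.00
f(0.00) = -1.00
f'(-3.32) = -57.76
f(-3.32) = 91.56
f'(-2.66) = -45.88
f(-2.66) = 57.36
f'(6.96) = 127.28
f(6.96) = 448.89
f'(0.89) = 18.02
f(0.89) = 7.91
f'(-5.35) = -94.30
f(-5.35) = 245.90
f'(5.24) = 96.32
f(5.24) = 256.60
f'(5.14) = 94.52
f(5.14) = 247.06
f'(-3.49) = -60.82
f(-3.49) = 101.64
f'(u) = 18*u + 2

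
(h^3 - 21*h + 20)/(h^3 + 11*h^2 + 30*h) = (h^2 - 5*h + 4)/(h*(h + 6))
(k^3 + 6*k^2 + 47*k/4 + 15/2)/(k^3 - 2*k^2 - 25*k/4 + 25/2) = (2*k^2 + 7*k + 6)/(2*k^2 - 9*k + 10)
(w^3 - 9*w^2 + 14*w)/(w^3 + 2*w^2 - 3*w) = (w^2 - 9*w + 14)/(w^2 + 2*w - 3)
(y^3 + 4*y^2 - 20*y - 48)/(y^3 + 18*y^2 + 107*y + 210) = (y^2 - 2*y - 8)/(y^2 + 12*y + 35)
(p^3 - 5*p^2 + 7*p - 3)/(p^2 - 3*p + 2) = (p^2 - 4*p + 3)/(p - 2)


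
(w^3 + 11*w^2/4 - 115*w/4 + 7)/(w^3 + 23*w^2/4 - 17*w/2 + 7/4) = (w - 4)/(w - 1)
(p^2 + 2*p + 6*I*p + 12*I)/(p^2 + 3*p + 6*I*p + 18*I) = (p + 2)/(p + 3)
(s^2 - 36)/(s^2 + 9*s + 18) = (s - 6)/(s + 3)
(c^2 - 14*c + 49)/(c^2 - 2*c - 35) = (c - 7)/(c + 5)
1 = 1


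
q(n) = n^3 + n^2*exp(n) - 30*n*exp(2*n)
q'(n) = n^2*exp(n) + 3*n^2 - 60*n*exp(2*n) + 2*n*exp(n) - 30*exp(2*n)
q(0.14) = -5.53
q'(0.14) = -50.40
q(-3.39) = -38.46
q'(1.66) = -3544.56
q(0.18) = -7.70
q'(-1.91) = 12.77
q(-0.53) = 5.53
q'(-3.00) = 27.52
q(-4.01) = -64.15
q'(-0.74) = 4.48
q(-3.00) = -26.33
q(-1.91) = -5.17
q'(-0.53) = 1.01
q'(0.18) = -57.91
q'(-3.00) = 27.52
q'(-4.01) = 48.46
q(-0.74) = 4.91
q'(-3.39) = 34.83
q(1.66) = -1358.42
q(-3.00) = -26.33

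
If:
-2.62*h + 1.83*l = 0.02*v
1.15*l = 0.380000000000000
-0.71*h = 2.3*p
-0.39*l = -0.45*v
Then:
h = 0.23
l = 0.33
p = -0.07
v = 0.29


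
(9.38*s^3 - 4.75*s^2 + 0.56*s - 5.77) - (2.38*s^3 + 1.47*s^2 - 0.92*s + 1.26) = 7.0*s^3 - 6.22*s^2 + 1.48*s - 7.03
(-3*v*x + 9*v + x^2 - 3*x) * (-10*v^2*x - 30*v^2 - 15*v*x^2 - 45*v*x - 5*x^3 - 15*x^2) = 30*v^3*x^2 - 270*v^3 + 35*v^2*x^3 - 315*v^2*x - 5*x^5 + 45*x^3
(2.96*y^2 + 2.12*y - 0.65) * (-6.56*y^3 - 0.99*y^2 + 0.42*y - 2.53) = -19.4176*y^5 - 16.8376*y^4 + 3.4084*y^3 - 5.9549*y^2 - 5.6366*y + 1.6445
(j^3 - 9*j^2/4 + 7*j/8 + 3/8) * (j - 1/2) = j^4 - 11*j^3/4 + 2*j^2 - j/16 - 3/16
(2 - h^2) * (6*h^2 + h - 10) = -6*h^4 - h^3 + 22*h^2 + 2*h - 20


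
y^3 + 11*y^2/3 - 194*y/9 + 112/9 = (y - 8/3)*(y - 2/3)*(y + 7)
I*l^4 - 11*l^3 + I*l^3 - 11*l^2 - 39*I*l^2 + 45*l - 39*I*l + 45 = (l + 3*I)^2*(l + 5*I)*(I*l + I)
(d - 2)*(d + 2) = d^2 - 4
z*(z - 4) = z^2 - 4*z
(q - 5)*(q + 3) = q^2 - 2*q - 15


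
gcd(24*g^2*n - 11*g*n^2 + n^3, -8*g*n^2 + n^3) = 8*g*n - n^2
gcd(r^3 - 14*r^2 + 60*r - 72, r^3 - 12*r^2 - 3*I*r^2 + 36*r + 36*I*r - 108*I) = r^2 - 12*r + 36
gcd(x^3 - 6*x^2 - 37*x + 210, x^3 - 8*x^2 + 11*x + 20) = x - 5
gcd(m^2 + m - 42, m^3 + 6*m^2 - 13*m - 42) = m + 7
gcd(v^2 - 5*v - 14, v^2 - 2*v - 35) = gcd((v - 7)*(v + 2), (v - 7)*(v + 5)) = v - 7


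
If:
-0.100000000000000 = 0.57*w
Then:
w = -0.18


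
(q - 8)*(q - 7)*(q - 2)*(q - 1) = q^4 - 18*q^3 + 103*q^2 - 198*q + 112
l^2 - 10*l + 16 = (l - 8)*(l - 2)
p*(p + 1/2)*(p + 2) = p^3 + 5*p^2/2 + p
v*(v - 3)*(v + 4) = v^3 + v^2 - 12*v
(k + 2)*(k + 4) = k^2 + 6*k + 8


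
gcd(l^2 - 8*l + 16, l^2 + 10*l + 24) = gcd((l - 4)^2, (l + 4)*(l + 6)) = 1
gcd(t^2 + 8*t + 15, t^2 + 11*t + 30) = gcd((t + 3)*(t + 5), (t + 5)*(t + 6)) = t + 5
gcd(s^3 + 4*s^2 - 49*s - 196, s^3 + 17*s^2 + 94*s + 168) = s^2 + 11*s + 28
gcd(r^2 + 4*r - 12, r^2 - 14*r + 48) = 1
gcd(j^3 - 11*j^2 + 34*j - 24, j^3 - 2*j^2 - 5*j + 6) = j - 1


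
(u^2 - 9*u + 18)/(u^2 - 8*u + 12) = (u - 3)/(u - 2)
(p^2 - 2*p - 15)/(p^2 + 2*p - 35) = (p + 3)/(p + 7)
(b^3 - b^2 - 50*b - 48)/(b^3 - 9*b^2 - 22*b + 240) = (b^2 + 7*b + 6)/(b^2 - b - 30)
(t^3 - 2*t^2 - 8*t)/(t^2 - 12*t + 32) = t*(t + 2)/(t - 8)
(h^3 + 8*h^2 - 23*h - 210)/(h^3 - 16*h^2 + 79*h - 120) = (h^2 + 13*h + 42)/(h^2 - 11*h + 24)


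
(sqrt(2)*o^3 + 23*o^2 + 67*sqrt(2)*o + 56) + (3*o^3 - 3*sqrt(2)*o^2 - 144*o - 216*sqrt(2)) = sqrt(2)*o^3 + 3*o^3 - 3*sqrt(2)*o^2 + 23*o^2 - 144*o + 67*sqrt(2)*o - 216*sqrt(2) + 56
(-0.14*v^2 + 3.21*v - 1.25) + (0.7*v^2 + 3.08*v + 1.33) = 0.56*v^2 + 6.29*v + 0.0800000000000001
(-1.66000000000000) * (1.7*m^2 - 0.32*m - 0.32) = -2.822*m^2 + 0.5312*m + 0.5312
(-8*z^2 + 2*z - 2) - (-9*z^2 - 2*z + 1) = z^2 + 4*z - 3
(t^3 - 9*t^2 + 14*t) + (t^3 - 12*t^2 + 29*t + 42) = 2*t^3 - 21*t^2 + 43*t + 42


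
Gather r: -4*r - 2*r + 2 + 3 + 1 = 6 - 6*r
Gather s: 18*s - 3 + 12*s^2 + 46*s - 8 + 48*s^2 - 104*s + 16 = 60*s^2 - 40*s + 5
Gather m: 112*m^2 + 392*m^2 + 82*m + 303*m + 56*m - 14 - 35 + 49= 504*m^2 + 441*m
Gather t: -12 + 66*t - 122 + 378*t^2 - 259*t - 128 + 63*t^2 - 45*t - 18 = 441*t^2 - 238*t - 280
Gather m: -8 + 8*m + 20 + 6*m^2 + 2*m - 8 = 6*m^2 + 10*m + 4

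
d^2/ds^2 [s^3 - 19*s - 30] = 6*s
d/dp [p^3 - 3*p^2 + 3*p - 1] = 3*p^2 - 6*p + 3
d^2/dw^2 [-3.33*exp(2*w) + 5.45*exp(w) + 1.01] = (5.45 - 13.32*exp(w))*exp(w)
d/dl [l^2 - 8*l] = 2*l - 8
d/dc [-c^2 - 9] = -2*c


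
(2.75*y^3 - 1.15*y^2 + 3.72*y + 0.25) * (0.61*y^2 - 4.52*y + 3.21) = 1.6775*y^5 - 13.1315*y^4 + 16.2947*y^3 - 20.3534*y^2 + 10.8112*y + 0.8025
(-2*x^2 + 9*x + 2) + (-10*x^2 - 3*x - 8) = -12*x^2 + 6*x - 6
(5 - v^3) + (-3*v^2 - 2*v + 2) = -v^3 - 3*v^2 - 2*v + 7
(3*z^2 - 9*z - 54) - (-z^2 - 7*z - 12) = 4*z^2 - 2*z - 42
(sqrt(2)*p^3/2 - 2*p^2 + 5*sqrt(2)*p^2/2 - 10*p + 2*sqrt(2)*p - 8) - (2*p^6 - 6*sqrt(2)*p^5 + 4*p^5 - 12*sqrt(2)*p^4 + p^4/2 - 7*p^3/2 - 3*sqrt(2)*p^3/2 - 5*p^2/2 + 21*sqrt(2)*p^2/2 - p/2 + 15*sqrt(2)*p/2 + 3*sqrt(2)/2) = -2*p^6 - 4*p^5 + 6*sqrt(2)*p^5 - p^4/2 + 12*sqrt(2)*p^4 + 2*sqrt(2)*p^3 + 7*p^3/2 - 8*sqrt(2)*p^2 + p^2/2 - 19*p/2 - 11*sqrt(2)*p/2 - 8 - 3*sqrt(2)/2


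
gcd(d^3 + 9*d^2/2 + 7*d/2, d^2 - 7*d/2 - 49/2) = d + 7/2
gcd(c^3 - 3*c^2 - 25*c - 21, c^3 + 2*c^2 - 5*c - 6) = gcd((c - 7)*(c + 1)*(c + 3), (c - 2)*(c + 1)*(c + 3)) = c^2 + 4*c + 3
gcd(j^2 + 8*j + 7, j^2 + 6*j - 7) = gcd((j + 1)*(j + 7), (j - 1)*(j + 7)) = j + 7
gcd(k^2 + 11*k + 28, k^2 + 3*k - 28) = k + 7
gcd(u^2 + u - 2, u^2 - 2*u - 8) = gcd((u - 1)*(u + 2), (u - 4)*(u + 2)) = u + 2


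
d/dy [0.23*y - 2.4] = 0.230000000000000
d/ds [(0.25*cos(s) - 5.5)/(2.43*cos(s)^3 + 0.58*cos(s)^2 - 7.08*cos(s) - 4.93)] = (1.215*cos(s)^3 - 39.95*cos(s)^2 - 6.38*cos(s) + 40.1725)*sin(s)/(5.9049*cos(s)^6 + 2.8188*cos(s)^5 - 34.0724*cos(s)^4 - 32.1726*cos(s)^3 + 44.4076*cos(s)^2 + 69.8088*cos(s) + 24.3049)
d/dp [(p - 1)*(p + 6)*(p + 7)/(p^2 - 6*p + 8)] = (p^4 - 12*p^3 - 77*p^2 + 276*p - 20)/(p^4 - 12*p^3 + 52*p^2 - 96*p + 64)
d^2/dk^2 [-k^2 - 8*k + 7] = -2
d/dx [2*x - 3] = 2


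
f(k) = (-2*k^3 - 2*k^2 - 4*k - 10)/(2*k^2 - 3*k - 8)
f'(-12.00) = -0.96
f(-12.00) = 10.15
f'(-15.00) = -0.97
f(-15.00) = 13.04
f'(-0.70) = -0.95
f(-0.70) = 1.52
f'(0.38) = 0.50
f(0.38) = 1.35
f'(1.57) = 4.79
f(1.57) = 3.72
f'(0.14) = 0.19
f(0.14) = 1.27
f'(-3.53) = -0.83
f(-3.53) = 2.44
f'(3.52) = 24.11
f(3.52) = -21.88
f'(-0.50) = -0.56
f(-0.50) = 1.38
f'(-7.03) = -0.91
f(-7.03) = 5.49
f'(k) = (3 - 4*k)*(-2*k^3 - 2*k^2 - 4*k - 10)/(2*k^2 - 3*k - 8)^2 + (-6*k^2 - 4*k - 4)/(2*k^2 - 3*k - 8) = 2*(-2*k^4 + 6*k^3 + 31*k^2 + 36*k + 1)/(4*k^4 - 12*k^3 - 23*k^2 + 48*k + 64)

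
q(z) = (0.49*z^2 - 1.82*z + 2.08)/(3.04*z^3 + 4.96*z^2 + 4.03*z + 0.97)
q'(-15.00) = -0.00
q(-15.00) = -0.02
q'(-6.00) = -0.02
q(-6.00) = -0.06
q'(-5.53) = -0.02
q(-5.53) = -0.07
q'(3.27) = 0.00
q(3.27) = 0.01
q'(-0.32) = -641.18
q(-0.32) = 30.59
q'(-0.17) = -41.49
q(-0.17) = 5.82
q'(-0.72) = -18.92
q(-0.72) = -7.36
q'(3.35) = 0.00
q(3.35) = 0.01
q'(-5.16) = -0.03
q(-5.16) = -0.08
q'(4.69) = 0.00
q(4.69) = 0.01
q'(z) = (0.98*z - 1.82)/(3.04*z^3 + 4.96*z^2 + 4.03*z + 0.97) + (-9.12*z^2 - 9.92*z - 4.03)*(0.49*z^2 - 1.82*z + 2.08)/(3.04*z^3 + 4.96*z^2 + 4.03*z + 0.97)^2 = (-1.4896*z^4 + 11.0656*z^3 - 7.9677*z^2 - 19.683*z - 10.1478)/(9.2416*z^6 + 30.1568*z^5 + 49.104*z^4 + 45.8752*z^3 + 25.8633*z^2 + 7.8182*z + 0.9409)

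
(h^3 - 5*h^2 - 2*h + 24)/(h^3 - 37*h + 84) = (h + 2)/(h + 7)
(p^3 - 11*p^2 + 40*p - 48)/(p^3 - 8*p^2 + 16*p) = (p - 3)/p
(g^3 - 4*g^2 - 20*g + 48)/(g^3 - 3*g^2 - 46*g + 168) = (g^2 + 2*g - 8)/(g^2 + 3*g - 28)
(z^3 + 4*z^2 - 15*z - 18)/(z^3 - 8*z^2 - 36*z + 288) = (z^2 - 2*z - 3)/(z^2 - 14*z + 48)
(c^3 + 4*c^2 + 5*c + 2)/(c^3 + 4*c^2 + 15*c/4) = 4*(c^3 + 4*c^2 + 5*c + 2)/(c*(4*c^2 + 16*c + 15))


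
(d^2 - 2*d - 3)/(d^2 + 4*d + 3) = (d - 3)/(d + 3)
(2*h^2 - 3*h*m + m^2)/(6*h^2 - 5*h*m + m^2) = (h - m)/(3*h - m)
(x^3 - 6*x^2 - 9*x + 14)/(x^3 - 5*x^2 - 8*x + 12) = (x - 7)/(x - 6)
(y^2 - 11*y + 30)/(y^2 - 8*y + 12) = (y - 5)/(y - 2)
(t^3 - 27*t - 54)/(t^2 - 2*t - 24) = (t^2 + 6*t + 9)/(t + 4)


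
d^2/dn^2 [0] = 0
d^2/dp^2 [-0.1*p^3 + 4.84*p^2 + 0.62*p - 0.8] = 9.68 - 0.6*p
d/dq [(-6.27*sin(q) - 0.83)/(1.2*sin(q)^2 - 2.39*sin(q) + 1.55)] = (7.524*sin(q)^2 + 1.992*sin(q) - 11.7022)*cos(q)/(1.44*sin(q)^4 - 5.736*sin(q)^3 + 9.4321*sin(q)^2 - 7.409*sin(q) + 2.4025)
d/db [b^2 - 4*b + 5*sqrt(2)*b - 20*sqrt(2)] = 2*b - 4 + 5*sqrt(2)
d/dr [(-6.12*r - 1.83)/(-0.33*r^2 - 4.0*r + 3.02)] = (2.0196*r^2 + 24.48*r - (0.66*r + 4.0)*(6.12*r + 1.83) - 18.4824)/(0.33*r^2 + 4.0*r - 3.02)^2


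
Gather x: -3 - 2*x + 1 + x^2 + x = x^2 - x - 2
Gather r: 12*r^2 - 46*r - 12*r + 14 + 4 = 12*r^2 - 58*r + 18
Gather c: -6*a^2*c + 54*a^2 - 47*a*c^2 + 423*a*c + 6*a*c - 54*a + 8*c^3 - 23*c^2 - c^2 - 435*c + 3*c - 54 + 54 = 54*a^2 - 54*a + 8*c^3 + c^2*(-47*a - 24) + c*(-6*a^2 + 429*a - 432)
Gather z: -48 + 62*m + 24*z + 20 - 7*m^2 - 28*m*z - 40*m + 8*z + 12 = -7*m^2 + 22*m + z*(32 - 28*m) - 16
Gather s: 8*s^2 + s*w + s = 8*s^2 + s*(w + 1)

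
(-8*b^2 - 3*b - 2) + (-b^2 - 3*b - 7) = -9*b^2 - 6*b - 9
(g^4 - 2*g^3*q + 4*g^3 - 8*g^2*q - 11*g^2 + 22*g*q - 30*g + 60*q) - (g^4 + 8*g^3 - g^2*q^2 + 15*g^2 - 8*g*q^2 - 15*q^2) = -2*g^3*q - 4*g^3 + g^2*q^2 - 8*g^2*q - 26*g^2 + 8*g*q^2 + 22*g*q - 30*g + 15*q^2 + 60*q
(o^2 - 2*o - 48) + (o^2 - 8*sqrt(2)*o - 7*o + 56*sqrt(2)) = 2*o^2 - 8*sqrt(2)*o - 9*o - 48 + 56*sqrt(2)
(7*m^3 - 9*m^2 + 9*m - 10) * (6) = 42*m^3 - 54*m^2 + 54*m - 60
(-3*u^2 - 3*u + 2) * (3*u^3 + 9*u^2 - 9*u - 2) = -9*u^5 - 36*u^4 + 6*u^3 + 51*u^2 - 12*u - 4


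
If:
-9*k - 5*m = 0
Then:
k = -5*m/9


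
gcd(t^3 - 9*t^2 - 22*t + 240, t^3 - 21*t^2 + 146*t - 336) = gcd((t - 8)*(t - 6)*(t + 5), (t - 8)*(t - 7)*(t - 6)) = t^2 - 14*t + 48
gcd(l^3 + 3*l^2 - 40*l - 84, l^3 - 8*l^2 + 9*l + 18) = l - 6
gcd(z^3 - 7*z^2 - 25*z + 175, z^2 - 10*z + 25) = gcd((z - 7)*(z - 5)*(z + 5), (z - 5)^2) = z - 5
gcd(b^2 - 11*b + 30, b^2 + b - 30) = b - 5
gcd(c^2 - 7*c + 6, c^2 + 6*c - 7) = c - 1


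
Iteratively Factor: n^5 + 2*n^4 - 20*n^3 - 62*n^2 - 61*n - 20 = (n - 5)*(n^4 + 7*n^3 + 15*n^2 + 13*n + 4) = (n - 5)*(n + 1)*(n^3 + 6*n^2 + 9*n + 4) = (n - 5)*(n + 1)^2*(n^2 + 5*n + 4) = (n - 5)*(n + 1)^2*(n + 4)*(n + 1)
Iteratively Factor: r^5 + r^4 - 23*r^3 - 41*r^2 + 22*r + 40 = (r - 5)*(r^4 + 6*r^3 + 7*r^2 - 6*r - 8) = (r - 5)*(r + 2)*(r^3 + 4*r^2 - r - 4) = (r - 5)*(r + 2)*(r + 4)*(r^2 - 1) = (r - 5)*(r + 1)*(r + 2)*(r + 4)*(r - 1)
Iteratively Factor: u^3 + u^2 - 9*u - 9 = (u + 1)*(u^2 - 9) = (u + 1)*(u + 3)*(u - 3)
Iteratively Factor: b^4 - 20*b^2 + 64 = (b - 2)*(b^3 + 2*b^2 - 16*b - 32) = (b - 4)*(b - 2)*(b^2 + 6*b + 8) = (b - 4)*(b - 2)*(b + 4)*(b + 2)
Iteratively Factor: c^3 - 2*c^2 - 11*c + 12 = (c + 3)*(c^2 - 5*c + 4) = (c - 4)*(c + 3)*(c - 1)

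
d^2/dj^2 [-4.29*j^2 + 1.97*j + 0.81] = -8.58000000000000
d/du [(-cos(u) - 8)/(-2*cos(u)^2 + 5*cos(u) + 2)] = (32*cos(u) + cos(2*u) - 37)*sin(u)/(2*sin(u)^2 + 5*cos(u))^2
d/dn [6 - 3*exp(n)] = -3*exp(n)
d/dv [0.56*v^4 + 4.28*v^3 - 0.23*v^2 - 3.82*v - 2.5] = 2.24*v^3 + 12.84*v^2 - 0.46*v - 3.82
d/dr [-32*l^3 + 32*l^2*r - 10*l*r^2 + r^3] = 32*l^2 - 20*l*r + 3*r^2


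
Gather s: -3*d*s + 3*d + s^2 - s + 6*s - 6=3*d + s^2 + s*(5 - 3*d) - 6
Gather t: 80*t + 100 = 80*t + 100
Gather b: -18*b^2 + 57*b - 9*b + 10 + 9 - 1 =-18*b^2 + 48*b + 18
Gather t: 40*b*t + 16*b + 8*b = 40*b*t + 24*b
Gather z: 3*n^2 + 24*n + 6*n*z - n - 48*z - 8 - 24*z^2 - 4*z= 3*n^2 + 23*n - 24*z^2 + z*(6*n - 52) - 8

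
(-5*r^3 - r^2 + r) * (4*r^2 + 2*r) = -20*r^5 - 14*r^4 + 2*r^3 + 2*r^2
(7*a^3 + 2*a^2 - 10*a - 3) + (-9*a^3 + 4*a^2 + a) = -2*a^3 + 6*a^2 - 9*a - 3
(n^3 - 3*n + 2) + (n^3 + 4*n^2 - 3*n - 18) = 2*n^3 + 4*n^2 - 6*n - 16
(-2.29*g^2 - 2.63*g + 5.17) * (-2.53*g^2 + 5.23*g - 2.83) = 5.7937*g^4 - 5.3228*g^3 - 20.3543*g^2 + 34.482*g - 14.6311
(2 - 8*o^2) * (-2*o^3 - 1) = 16*o^5 - 4*o^3 + 8*o^2 - 2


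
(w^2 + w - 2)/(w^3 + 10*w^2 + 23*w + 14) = (w - 1)/(w^2 + 8*w + 7)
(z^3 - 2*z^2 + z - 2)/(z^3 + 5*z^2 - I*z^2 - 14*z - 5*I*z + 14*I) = (z + I)/(z + 7)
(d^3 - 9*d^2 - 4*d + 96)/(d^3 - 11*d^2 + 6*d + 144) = (d - 4)/(d - 6)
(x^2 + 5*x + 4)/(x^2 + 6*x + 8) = (x + 1)/(x + 2)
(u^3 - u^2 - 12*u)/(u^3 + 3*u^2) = (u - 4)/u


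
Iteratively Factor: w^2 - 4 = (w + 2)*(w - 2)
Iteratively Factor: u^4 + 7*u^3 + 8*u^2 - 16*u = (u + 4)*(u^3 + 3*u^2 - 4*u) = (u - 1)*(u + 4)*(u^2 + 4*u) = u*(u - 1)*(u + 4)*(u + 4)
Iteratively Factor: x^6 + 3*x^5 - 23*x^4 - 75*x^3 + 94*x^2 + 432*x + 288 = (x + 3)*(x^5 - 23*x^3 - 6*x^2 + 112*x + 96) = (x - 4)*(x + 3)*(x^4 + 4*x^3 - 7*x^2 - 34*x - 24) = (x - 4)*(x + 2)*(x + 3)*(x^3 + 2*x^2 - 11*x - 12) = (x - 4)*(x + 1)*(x + 2)*(x + 3)*(x^2 + x - 12) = (x - 4)*(x + 1)*(x + 2)*(x + 3)*(x + 4)*(x - 3)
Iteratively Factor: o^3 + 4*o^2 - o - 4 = (o + 1)*(o^2 + 3*o - 4) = (o + 1)*(o + 4)*(o - 1)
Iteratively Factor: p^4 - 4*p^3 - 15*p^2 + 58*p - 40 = (p - 1)*(p^3 - 3*p^2 - 18*p + 40) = (p - 5)*(p - 1)*(p^2 + 2*p - 8) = (p - 5)*(p - 2)*(p - 1)*(p + 4)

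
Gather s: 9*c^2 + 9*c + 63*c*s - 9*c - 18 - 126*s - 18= 9*c^2 + s*(63*c - 126) - 36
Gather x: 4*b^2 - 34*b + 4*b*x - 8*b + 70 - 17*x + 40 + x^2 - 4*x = 4*b^2 - 42*b + x^2 + x*(4*b - 21) + 110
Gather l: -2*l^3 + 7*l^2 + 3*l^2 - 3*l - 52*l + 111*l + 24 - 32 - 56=-2*l^3 + 10*l^2 + 56*l - 64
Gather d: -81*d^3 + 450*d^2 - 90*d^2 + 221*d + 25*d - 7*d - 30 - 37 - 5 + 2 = -81*d^3 + 360*d^2 + 239*d - 70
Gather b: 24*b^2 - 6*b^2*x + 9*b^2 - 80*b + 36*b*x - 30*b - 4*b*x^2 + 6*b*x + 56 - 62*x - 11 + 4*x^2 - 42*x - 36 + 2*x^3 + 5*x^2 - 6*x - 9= b^2*(33 - 6*x) + b*(-4*x^2 + 42*x - 110) + 2*x^3 + 9*x^2 - 110*x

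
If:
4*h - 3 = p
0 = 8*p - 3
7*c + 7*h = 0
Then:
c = -27/32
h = 27/32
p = 3/8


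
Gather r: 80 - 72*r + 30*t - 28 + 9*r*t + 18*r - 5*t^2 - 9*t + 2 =r*(9*t - 54) - 5*t^2 + 21*t + 54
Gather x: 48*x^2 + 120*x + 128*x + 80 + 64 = 48*x^2 + 248*x + 144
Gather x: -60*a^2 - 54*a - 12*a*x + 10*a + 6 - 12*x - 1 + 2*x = -60*a^2 - 44*a + x*(-12*a - 10) + 5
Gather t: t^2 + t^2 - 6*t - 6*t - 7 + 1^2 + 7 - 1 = 2*t^2 - 12*t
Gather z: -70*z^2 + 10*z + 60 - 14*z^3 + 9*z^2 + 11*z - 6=-14*z^3 - 61*z^2 + 21*z + 54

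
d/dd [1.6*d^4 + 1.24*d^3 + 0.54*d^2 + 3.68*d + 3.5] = 6.4*d^3 + 3.72*d^2 + 1.08*d + 3.68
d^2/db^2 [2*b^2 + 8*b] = 4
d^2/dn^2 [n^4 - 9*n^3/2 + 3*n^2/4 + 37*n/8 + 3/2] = 12*n^2 - 27*n + 3/2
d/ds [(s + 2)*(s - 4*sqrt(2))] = 2*s - 4*sqrt(2) + 2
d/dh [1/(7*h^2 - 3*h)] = (3 - 14*h)/(h^2*(7*h - 3)^2)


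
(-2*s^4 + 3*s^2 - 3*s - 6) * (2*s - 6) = -4*s^5 + 12*s^4 + 6*s^3 - 24*s^2 + 6*s + 36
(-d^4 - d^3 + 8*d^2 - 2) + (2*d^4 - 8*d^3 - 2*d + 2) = d^4 - 9*d^3 + 8*d^2 - 2*d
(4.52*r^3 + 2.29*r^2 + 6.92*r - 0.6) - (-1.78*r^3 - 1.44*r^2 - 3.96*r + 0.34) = 6.3*r^3 + 3.73*r^2 + 10.88*r - 0.94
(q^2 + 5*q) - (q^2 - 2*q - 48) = 7*q + 48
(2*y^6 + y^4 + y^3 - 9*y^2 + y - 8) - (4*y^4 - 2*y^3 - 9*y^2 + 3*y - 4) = 2*y^6 - 3*y^4 + 3*y^3 - 2*y - 4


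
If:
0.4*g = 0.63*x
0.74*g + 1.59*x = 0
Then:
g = 0.00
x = 0.00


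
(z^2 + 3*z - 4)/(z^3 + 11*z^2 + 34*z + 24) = (z - 1)/(z^2 + 7*z + 6)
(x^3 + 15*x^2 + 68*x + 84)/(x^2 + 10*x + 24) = (x^2 + 9*x + 14)/(x + 4)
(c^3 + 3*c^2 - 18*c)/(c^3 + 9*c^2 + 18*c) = (c - 3)/(c + 3)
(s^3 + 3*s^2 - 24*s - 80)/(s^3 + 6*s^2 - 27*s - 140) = (s + 4)/(s + 7)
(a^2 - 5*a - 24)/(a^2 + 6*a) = (a^2 - 5*a - 24)/(a*(a + 6))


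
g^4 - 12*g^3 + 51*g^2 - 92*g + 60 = (g - 5)*(g - 3)*(g - 2)^2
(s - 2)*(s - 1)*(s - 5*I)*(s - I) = s^4 - 3*s^3 - 6*I*s^3 - 3*s^2 + 18*I*s^2 + 15*s - 12*I*s - 10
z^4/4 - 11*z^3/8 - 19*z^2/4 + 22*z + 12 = (z/4 + 1)*(z - 6)*(z - 4)*(z + 1/2)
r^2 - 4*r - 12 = (r - 6)*(r + 2)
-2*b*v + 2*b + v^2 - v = (-2*b + v)*(v - 1)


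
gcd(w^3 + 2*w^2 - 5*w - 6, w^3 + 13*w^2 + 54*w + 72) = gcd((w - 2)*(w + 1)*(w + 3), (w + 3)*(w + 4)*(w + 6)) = w + 3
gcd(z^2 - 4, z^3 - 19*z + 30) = z - 2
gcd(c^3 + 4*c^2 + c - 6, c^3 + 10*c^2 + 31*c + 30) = c^2 + 5*c + 6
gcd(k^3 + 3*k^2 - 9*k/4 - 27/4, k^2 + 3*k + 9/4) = k + 3/2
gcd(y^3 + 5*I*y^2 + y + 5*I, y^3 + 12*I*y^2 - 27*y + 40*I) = y^2 + 4*I*y + 5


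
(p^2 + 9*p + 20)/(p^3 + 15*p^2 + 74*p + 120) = 1/(p + 6)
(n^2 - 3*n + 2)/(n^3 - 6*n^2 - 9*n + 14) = (n - 2)/(n^2 - 5*n - 14)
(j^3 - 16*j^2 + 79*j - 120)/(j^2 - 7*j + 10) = (j^2 - 11*j + 24)/(j - 2)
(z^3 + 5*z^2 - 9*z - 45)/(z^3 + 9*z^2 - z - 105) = (z + 3)/(z + 7)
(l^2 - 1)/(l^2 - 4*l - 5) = (l - 1)/(l - 5)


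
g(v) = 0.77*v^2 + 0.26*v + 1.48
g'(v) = 1.54*v + 0.26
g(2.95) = 8.95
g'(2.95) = 4.80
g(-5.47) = 23.10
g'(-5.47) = -8.16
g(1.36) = 3.26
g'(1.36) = 2.35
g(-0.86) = 1.83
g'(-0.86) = -1.06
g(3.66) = 12.75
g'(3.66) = 5.90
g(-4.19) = 13.91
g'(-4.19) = -6.19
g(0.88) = 2.31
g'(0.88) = 1.62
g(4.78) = 20.32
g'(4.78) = 7.62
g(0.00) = 1.48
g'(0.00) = 0.26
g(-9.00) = 61.51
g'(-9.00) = -13.60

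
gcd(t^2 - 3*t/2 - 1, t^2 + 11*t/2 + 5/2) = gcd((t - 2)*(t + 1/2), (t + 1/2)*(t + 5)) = t + 1/2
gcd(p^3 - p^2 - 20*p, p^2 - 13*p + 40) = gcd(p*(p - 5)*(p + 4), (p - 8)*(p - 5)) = p - 5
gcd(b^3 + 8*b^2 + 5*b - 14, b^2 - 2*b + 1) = b - 1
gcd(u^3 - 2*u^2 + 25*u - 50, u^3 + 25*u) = u^2 + 25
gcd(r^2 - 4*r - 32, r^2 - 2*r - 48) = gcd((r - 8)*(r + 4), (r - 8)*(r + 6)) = r - 8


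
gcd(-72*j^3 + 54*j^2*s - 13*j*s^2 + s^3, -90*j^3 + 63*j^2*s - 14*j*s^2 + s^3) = 18*j^2 - 9*j*s + s^2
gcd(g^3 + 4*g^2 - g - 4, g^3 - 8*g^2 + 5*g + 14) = g + 1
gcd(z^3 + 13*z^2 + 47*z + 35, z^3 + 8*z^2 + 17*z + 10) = z^2 + 6*z + 5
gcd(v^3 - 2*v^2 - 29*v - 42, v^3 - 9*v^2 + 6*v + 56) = v^2 - 5*v - 14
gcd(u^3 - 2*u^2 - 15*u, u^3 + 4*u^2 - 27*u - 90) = u^2 - 2*u - 15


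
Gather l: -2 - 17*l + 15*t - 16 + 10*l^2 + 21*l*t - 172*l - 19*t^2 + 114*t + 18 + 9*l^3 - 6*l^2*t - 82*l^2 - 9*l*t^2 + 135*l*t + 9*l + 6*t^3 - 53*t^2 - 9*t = 9*l^3 + l^2*(-6*t - 72) + l*(-9*t^2 + 156*t - 180) + 6*t^3 - 72*t^2 + 120*t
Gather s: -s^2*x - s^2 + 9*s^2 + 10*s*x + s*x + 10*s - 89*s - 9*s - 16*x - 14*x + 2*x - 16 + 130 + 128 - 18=s^2*(8 - x) + s*(11*x - 88) - 28*x + 224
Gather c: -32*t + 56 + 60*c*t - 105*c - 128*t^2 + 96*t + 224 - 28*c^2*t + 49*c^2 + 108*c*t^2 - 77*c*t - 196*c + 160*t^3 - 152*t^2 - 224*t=c^2*(49 - 28*t) + c*(108*t^2 - 17*t - 301) + 160*t^3 - 280*t^2 - 160*t + 280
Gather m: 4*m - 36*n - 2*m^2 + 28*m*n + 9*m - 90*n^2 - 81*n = -2*m^2 + m*(28*n + 13) - 90*n^2 - 117*n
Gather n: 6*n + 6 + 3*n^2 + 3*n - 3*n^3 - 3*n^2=-3*n^3 + 9*n + 6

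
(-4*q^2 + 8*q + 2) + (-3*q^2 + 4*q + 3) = -7*q^2 + 12*q + 5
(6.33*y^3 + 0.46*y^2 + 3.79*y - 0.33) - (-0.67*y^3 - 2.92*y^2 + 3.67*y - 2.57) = 7.0*y^3 + 3.38*y^2 + 0.12*y + 2.24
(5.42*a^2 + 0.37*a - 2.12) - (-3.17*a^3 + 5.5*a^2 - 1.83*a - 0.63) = 3.17*a^3 - 0.0800000000000001*a^2 + 2.2*a - 1.49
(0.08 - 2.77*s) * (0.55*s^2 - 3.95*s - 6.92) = -1.5235*s^3 + 10.9855*s^2 + 18.8524*s - 0.5536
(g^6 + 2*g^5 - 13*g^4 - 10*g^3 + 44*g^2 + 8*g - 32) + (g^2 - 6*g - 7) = g^6 + 2*g^5 - 13*g^4 - 10*g^3 + 45*g^2 + 2*g - 39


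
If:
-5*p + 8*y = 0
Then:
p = 8*y/5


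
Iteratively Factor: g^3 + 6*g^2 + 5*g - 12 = (g - 1)*(g^2 + 7*g + 12) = (g - 1)*(g + 4)*(g + 3)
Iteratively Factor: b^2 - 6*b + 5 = (b - 1)*(b - 5)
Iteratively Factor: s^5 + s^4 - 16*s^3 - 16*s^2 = (s)*(s^4 + s^3 - 16*s^2 - 16*s) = s*(s - 4)*(s^3 + 5*s^2 + 4*s) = s^2*(s - 4)*(s^2 + 5*s + 4) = s^2*(s - 4)*(s + 1)*(s + 4)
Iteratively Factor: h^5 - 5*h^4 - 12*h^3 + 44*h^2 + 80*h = (h - 5)*(h^4 - 12*h^2 - 16*h) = (h - 5)*(h + 2)*(h^3 - 2*h^2 - 8*h) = (h - 5)*(h + 2)^2*(h^2 - 4*h) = h*(h - 5)*(h + 2)^2*(h - 4)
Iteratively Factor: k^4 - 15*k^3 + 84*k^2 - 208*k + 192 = (k - 4)*(k^3 - 11*k^2 + 40*k - 48) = (k - 4)*(k - 3)*(k^2 - 8*k + 16) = (k - 4)^2*(k - 3)*(k - 4)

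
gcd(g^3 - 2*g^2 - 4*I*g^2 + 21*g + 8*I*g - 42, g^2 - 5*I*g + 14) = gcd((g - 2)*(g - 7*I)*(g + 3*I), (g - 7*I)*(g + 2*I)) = g - 7*I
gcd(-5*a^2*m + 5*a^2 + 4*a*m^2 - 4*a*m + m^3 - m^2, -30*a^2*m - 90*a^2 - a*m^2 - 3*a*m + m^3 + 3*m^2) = 5*a + m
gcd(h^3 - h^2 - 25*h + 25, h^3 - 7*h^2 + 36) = 1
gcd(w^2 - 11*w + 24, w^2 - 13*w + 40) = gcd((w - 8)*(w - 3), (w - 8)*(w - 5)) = w - 8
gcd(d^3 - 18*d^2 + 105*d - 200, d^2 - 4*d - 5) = d - 5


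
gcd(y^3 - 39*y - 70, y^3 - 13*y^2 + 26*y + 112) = y^2 - 5*y - 14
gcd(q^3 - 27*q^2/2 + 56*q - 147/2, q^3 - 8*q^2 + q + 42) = q^2 - 10*q + 21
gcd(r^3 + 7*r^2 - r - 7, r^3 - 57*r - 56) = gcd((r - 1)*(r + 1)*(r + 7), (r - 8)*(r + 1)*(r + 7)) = r^2 + 8*r + 7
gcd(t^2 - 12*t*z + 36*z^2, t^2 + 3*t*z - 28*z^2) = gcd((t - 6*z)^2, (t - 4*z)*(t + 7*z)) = 1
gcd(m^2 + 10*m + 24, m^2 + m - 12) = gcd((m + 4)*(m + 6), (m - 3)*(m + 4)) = m + 4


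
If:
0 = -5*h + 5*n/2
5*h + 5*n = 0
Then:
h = 0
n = 0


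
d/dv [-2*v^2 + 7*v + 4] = 7 - 4*v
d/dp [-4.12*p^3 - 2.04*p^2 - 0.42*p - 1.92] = -12.36*p^2 - 4.08*p - 0.42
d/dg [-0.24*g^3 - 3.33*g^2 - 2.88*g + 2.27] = -0.72*g^2 - 6.66*g - 2.88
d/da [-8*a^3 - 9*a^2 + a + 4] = -24*a^2 - 18*a + 1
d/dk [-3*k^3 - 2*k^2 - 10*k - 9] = -9*k^2 - 4*k - 10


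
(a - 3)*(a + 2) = a^2 - a - 6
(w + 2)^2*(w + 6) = w^3 + 10*w^2 + 28*w + 24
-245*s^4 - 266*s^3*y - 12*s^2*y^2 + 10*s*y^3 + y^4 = (-5*s + y)*(s + y)*(7*s + y)^2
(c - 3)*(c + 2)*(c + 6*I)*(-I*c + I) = -I*c^4 + 6*c^3 + 2*I*c^3 - 12*c^2 + 5*I*c^2 - 30*c - 6*I*c + 36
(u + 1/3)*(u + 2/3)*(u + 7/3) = u^3 + 10*u^2/3 + 23*u/9 + 14/27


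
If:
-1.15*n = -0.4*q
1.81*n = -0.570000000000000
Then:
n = -0.31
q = -0.91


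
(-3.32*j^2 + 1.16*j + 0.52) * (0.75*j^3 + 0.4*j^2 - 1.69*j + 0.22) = -2.49*j^5 - 0.458*j^4 + 6.4648*j^3 - 2.4828*j^2 - 0.6236*j + 0.1144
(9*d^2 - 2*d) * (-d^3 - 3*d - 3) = -9*d^5 + 2*d^4 - 27*d^3 - 21*d^2 + 6*d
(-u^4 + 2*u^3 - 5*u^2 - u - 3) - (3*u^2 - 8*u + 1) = -u^4 + 2*u^3 - 8*u^2 + 7*u - 4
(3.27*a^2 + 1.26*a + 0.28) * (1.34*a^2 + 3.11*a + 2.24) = 4.3818*a^4 + 11.8581*a^3 + 11.6186*a^2 + 3.6932*a + 0.6272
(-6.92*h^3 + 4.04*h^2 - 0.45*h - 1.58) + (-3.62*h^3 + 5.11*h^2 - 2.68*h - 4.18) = -10.54*h^3 + 9.15*h^2 - 3.13*h - 5.76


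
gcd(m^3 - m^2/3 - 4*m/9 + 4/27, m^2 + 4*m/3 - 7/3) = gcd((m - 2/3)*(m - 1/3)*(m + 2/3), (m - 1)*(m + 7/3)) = 1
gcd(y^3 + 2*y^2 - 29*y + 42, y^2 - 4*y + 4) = y - 2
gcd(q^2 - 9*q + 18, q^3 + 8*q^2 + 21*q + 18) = 1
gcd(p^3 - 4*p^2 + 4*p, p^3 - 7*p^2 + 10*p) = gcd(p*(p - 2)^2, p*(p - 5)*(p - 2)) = p^2 - 2*p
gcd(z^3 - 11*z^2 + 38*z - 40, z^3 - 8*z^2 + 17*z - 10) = z^2 - 7*z + 10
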